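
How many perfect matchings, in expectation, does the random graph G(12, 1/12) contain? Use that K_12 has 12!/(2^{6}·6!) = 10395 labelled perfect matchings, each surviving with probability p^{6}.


K_12 has 12!/(2^{6}·6!) = 10395 labelled perfect matchings.
For each such perfect matching H, let X_H = 1 if all 6 edges of H are present in G. Then P[X_H = 1] = p^{6} = (1/12)^{6} = 1/2985984.
By linearity: E[X] = Σ_H E[X_H] = 10395 · p^{6} = 10395 · 1/2985984 = 385/110592.
Numerically: E[X] ≈ 0.0034813.

E[X] = 10395 · (1/12)^{6} = 385/110592 ≈ 0.0034813.


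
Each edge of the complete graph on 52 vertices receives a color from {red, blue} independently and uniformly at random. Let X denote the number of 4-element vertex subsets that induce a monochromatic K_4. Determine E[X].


Let X = Σ_S X_S over the C(52, 4) = 270725 subsets S of size 4, where X_S = 1 if the K_4 on S is monochromatic.
For a fixed S, the K_4 on S has C(4, 2) = 6 edges. P[all 6 edges red] = (1/2)^6, and likewise for blue, so P[monochromatic] = 2·(1/2)^6 = 2^{1 − 6} = 1/32.
By linearity of expectation: E[X] = C(52, 4) · 2^{1 − 6} = 270725 · 1/32 = 270725/32.
Numerically: E[X] ≈ 8460.156250.

E[X] = C(52,4)·2^(1−C(4,2)) = 270725/32 ≈ 8460.156250.


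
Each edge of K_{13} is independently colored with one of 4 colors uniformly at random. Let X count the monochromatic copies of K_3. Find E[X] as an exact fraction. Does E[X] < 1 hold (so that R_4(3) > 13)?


E[X] = C(13, 3) · 4^{1 − 3} = 286 · 4^{−2} = 286/16.
As a reduced fraction: E[X] = 143/8 ≈ 17.8750000.
Is E[X] < 1? NO.
Since E[X] ≥ 1, the first-moment bound is inconclusive at n = 13; it does NOT by itself certify R_4(3) > 13.

E[X] = 143/8 ≈ 17.8750000; E[X] ≥ 1; first-moment method inconclusive here.


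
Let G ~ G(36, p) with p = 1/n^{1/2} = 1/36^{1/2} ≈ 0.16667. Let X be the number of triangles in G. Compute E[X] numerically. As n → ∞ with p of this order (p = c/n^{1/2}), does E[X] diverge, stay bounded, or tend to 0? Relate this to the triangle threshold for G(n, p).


Number of potential triangles: C(36, 3) = 7140.
Each occurs with probability p³ ≈ (0.16667)³ ≈ 4.6296296e-03.
By linearity: E[X] = C(36, 3)·p³ ≈ 7140 · 4.6296296e-03 ≈ 33.05556.
Since α = 1/2 < 1, p = c/n^{1/2} ≫ 1/n is above the triangle threshold p ~ 1/n. Asymptotically E[X] ~ (c³/6)·n^{3(1−α)} = (1³/6)·n^{1.5} → ∞; triangles are abundant w.h.p.

E[X] ≈ 33.05556; in regime p = Θ(1/n^{1/2}) E[X] diverges (above the triangle threshold p ~ 1/n).


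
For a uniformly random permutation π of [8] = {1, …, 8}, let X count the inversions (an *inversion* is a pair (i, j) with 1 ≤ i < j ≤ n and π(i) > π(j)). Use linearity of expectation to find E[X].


Write X = Σ X_I over the C(8, 2) = 28 pairs i < j, with X_I the indicator of one inversion.
There are 28 indicators.
For each fixed pair i < j, the values π(i) and π(j) are two distinct elements of {1, …, 8} in uniformly random order; by symmetry P[π(i) > π(j)] = 1/2.
By linearity: E[X] = 28 · (1/2) = C(8, 2) · (1/2) = 28/2 = 14 ≈ 14.00000.

E[X] = 14 = 14.00000.


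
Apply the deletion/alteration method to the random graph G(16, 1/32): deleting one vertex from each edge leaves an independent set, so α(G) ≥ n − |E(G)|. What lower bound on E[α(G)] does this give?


E[|E(G)|] = C(16, 2)·p = 120 · (1/32) = 15/4.
E[α(G)] ≥ n − E[|E(G)|] = 16 − 15/4 = 49/4.
Numerically: ≈ 12.250.
(This is only a lower bound; the true E[α(G)] may be larger.)

E[α(G)] ≥ 49/4 ≈ 12.250.


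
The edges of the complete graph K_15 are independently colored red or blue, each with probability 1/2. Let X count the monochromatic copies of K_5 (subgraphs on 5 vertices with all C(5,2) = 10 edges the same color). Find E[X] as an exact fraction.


Let X = Σ_S X_S over the C(15, 5) = 3003 subsets S of size 5, where X_S = 1 if the K_5 on S is monochromatic.
For a fixed S, the K_5 on S has C(5, 2) = 10 edges. P[all 10 edges red] = (1/2)^10, and likewise for blue, so P[monochromatic] = 2·(1/2)^10 = 2^{1 − 10} = 1/512.
By linearity: E[X] = C(15, 5) · 2^{1 − 10} = 3003 · 1/512 = 3003/512.
Numerically: E[X] ≈ 5.865234.

E[X] = C(15,5)·2^(1−C(5,2)) = 3003/512 ≈ 5.865234.


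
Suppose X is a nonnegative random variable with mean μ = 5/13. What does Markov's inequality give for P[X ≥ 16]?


μ = E[X] = 5/13, a = 16.
Markov: P[X ≥ 16] ≤ μ/a = (5/13)/16 = 5/208.
Numerically: ≈ 0.024.
(Since a = 16 > μ = 0.385, the bound 5/208 is < 1 and informative.)

P[X ≥ 16] ≤ 5/208 ≈ 0.024.


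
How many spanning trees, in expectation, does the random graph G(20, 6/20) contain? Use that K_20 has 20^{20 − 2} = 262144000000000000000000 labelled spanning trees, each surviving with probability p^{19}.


K_20 has 20^{20 − 2} = 262144000000000000000000 labelled spanning trees.
For each such spanning tree H, let X_H = 1 if all 19 edges of H are present in G. Then P[X_H = 1] = p^{19} = (3/10)^{19} = 1162261467/10000000000000000000.
By linearity of expectation: E[X] = Σ_H E[X_H] = 262144000000000000000000 · p^{19} = 262144000000000000000000 · 1162261467/10000000000000000000 = 152339935002624/5.
Numerically: E[X] ≈ 3.0468e+13.

E[X] = 262144000000000000000000 · (3/10)^{19} = 152339935002624/5 ≈ 3.0468e+13.


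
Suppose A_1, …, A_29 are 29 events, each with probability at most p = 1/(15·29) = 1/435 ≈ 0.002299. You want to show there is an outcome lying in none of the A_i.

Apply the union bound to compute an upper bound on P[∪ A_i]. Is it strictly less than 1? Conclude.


Union bound: P[∪_{i=1}^{29} A_i] ≤ Σ_i P[A_i] ≤ 29·p = 29·(1/435) = 1/15.
Numerically: 1/15 ≈ 0.066667.
Is 1/15 < 1? YES.
Since P[∪ A_i] ≤ 1/15 < 1, the complement has P[∩ A_i^c] ≥ 1 − 1/15 = 14/15 > 0, so some outcome avoids every A_i.

29·p = 1/15 ≈ 0.066667; existence CERTIFIED by the union bound.


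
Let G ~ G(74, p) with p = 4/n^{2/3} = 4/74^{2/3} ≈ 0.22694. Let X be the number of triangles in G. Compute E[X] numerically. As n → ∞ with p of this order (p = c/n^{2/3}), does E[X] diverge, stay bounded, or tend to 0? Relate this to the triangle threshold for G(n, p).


Number of potential triangles: C(74, 3) = 64824.
Each occurs with probability p³ ≈ (0.22694)³ ≈ 1.1687363e-02.
By linearity: E[X] = C(74, 3)·p³ ≈ 64824 · 1.1687363e-02 ≈ 757.62162.
Since α = 2/3 < 1, p = c/n^{2/3} ≫ 1/n is above the triangle threshold p ~ 1/n. Asymptotically E[X] ~ (c³/6)·n^{3(1−α)} = (4³/6)·n^{1} → ∞; triangles are abundant w.h.p.

E[X] ≈ 757.62162; in regime p = Θ(1/n^{2/3}) E[X] diverges (above the triangle threshold p ~ 1/n).


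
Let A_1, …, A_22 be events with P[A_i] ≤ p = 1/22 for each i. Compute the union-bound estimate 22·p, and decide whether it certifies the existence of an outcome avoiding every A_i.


Union bound: P[∪_{i=1}^{22} A_i] ≤ Σ_i P[A_i] ≤ 22·p = 22·(1/22) = 1.
Numerically: 1 ≈ 1.0000.
Is 1 < 1? NO.
Since the bound 1 is ≥ 1, the union bound is uninformative here; it does NOT by itself certify existence.

22·p = 1 ≈ 1.0000; existence NOT certified by the union bound.


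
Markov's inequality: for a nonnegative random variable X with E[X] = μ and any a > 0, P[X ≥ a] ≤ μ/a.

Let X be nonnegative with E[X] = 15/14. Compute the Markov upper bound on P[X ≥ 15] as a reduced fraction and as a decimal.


μ = E[X] = 15/14, a = 15.
Markov: P[X ≥ 15] ≤ μ/a = (15/14)/15 = 1/14.
Numerically: ≈ 0.07143.
(Since a = 15 > μ = 1.07143, the bound 1/14 is < 1 and informative.)

P[X ≥ 15] ≤ 1/14 ≈ 0.07143.


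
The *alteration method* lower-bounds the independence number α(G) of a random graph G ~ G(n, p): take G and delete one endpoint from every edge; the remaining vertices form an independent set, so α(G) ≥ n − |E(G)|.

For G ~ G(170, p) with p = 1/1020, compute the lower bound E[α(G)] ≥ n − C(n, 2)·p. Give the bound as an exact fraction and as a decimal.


E[|E(G)|] = C(170, 2)·p = 14365 · (1/1020) = 169/12.
E[α(G)] ≥ n − E[|E(G)|] = 170 − 169/12 = 1871/12.
Numerically: ≈ 155.9167.
(This is only a lower bound; the true E[α(G)] may be larger.)

E[α(G)] ≥ 1871/12 ≈ 155.9167.


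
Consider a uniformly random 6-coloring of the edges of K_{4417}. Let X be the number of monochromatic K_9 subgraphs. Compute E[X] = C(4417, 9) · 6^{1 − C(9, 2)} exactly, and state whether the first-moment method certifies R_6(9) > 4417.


E[X] = C(4417, 9) · 6^{1 − 36} = 1749208766098544225331185560 · 6^{−35} = 1749208766098544225331185560/1719070799748422591028658176.
As a reduced fraction: E[X] = 218651095762318028166398195/214883849968552823878582272 ≈ 1.018.
Is E[X] < 1? NO.
Since E[X] ≥ 1, the first-moment bound is inconclusive at n = 4417; it does NOT by itself certify R_6(9) > 4417.

E[X] = 218651095762318028166398195/214883849968552823878582272 ≈ 1.018; E[X] ≥ 1; first-moment method inconclusive here.


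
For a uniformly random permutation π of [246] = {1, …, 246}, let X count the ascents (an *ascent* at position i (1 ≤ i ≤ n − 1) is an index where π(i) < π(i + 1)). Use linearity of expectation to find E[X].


Write X = Σ X_I over i = 1, …, 245, with X_I the indicator of one ascent.
There are 245 indicators.
For each fixed i, the pair (π(i), π(i+1)) is a uniformly random ordered pair of distinct values from {1, …, 246}; by symmetry P[π(i) < π(i+1)] = 1/2.
By linearity: E[X] = 245 · (1/2) = (246 − 1) · (1/2) = 245/2 ≈ 122.5000.

E[X] = 245/2 = 122.5000.


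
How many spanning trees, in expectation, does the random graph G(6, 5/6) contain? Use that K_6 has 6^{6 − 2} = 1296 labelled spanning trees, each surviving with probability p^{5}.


K_6 has 6^{6 − 2} = 1296 labelled spanning trees.
For each such spanning tree H, let X_H = 1 if all 5 edges of H are present in G. Then P[X_H = 1] = p^{5} = (5/6)^{5} = 3125/7776.
By linearity: E[X] = Σ_H E[X_H] = 1296 · p^{5} = 1296 · 3125/7776 = 3125/6.
Numerically: E[X] ≈ 520.833.

E[X] = 1296 · (5/6)^{5} = 3125/6 ≈ 520.833.


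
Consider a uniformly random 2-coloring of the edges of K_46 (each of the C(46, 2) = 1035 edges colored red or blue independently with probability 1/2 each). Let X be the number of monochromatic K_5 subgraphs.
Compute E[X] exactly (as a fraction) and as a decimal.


Let X = Σ_S X_S over the C(46, 5) = 1370754 subsets S of size 5, where X_S = 1 if the K_5 on S is monochromatic.
For a fixed S, the K_5 on S has C(5, 2) = 10 edges. P[all 10 edges red] = (1/2)^10, and likewise for blue, so P[monochromatic] = 2·(1/2)^10 = 2^{1 − 10} = 1/512.
Summing: E[X] = C(46, 5) · 2^{1 − 10} = 1370754 · 1/512 = 685377/256.
Numerically: E[X] ≈ 2677.25391.

E[X] = C(46,5)·2^(1−C(5,2)) = 685377/256 ≈ 2677.25391.


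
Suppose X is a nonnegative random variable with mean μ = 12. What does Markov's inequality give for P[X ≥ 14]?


μ = E[X] = 12, a = 14.
Markov: P[X ≥ 14] ≤ μ/a = (12)/14 = 6/7.
Numerically: ≈ 0.857.
(Since a = 14 > μ = 12.000, the bound 6/7 is < 1 and informative.)

P[X ≥ 14] ≤ 6/7 ≈ 0.857.


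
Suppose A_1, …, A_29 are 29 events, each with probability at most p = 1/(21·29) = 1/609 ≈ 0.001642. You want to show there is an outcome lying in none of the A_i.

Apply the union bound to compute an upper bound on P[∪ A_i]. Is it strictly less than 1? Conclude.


Union bound: P[∪_{i=1}^{29} A_i] ≤ Σ_i P[A_i] ≤ 29·p = 29·(1/609) = 1/21.
Numerically: 1/21 ≈ 0.047619.
Is 1/21 < 1? YES.
Since P[∪ A_i] ≤ 1/21 < 1, the complement has P[∩ A_i^c] ≥ 1 − 1/21 = 20/21 > 0, so some outcome avoids every A_i.

29·p = 1/21 ≈ 0.047619; existence CERTIFIED by the union bound.


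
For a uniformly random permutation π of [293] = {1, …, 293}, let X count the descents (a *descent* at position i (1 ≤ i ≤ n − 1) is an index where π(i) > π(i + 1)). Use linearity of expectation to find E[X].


Write X = Σ X_I over i = 1, …, 292, with X_I the indicator of one descent.
There are 292 indicators.
For each fixed i, the pair (π(i), π(i+1)) is a uniformly random ordered pair of distinct values from {1, …, 293}; by symmetry P[π(i) > π(i+1)] = 1/2.
By linearity: E[X] = 292 · (1/2) = (293 − 1) · (1/2) = 146 ≈ 146.0000.

E[X] = 146 = 146.0000.


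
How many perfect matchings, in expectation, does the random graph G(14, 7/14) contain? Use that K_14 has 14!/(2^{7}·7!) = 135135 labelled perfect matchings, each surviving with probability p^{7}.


K_14 has 14!/(2^{7}·7!) = 135135 labelled perfect matchings.
For each such perfect matching H, let X_H = 1 if all 7 edges of H are present in G. Then P[X_H = 1] = p^{7} = (1/2)^{7} = 1/128.
By linearity of expectation: E[X] = Σ_H E[X_H] = 135135 · p^{7} = 135135 · 1/128 = 135135/128.
Numerically: E[X] ≈ 1055.7.

E[X] = 135135 · (1/2)^{7} = 135135/128 ≈ 1055.7.


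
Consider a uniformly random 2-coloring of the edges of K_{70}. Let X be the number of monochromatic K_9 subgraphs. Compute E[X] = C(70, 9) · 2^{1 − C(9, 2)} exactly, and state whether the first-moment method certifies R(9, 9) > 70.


E[X] = C(70, 9) · 2^{1 − 36} = 65033528560 · 2^{−35} = 65033528560/34359738368.
As a reduced fraction: E[X] = 4064595535/2147483648 ≈ 1.8927.
Is E[X] < 1? NO.
Since E[X] ≥ 1, the first-moment bound is inconclusive at n = 70; it does NOT by itself certify R(9, 9) > 70.

E[X] = 4064595535/2147483648 ≈ 1.8927; E[X] ≥ 1; first-moment method inconclusive here.


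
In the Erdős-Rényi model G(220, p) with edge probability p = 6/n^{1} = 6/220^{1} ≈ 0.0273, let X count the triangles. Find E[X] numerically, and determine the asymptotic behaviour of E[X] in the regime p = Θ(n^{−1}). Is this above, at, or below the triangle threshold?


Number of potential triangles: C(220, 3) = 1750540.
Each occurs with probability p³ ≈ (0.0273)³ ≈ 2.02855e-05.
By linearity: E[X] = C(220, 3)·p³ ≈ 1750540 · 2.02855e-05 ≈ 35.511.
Here α = 1, so p = 6/n is exactly at the triangle threshold p ~ 1/n. Asymptotically E[X] → c³/6 = 6³/6 = 36 ≈ 36.000, a bounded constant. In this regime the triangle count is asymptotically Poisson(c³/6).

E[X] ≈ 35.511; in regime p = Θ(1/n^{1}) E[X] stays bounded (at the triangle threshold p ~ 1/n).


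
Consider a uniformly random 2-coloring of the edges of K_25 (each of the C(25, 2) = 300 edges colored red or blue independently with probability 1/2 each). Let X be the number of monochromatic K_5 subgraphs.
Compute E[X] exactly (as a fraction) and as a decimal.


Let X = Σ_S X_S over the C(25, 5) = 53130 subsets S of size 5, where X_S = 1 if the K_5 on S is monochromatic.
For a fixed S, the K_5 on S has C(5, 2) = 10 edges. P[all 10 edges red] = (1/2)^10, and likewise for blue, so P[monochromatic] = 2·(1/2)^10 = 2^{1 − 10} = 1/512.
Summing: E[X] = C(25, 5) · 2^{1 − 10} = 53130 · 1/512 = 26565/256.
Numerically: E[X] ≈ 103.76953.

E[X] = C(25,5)·2^(1−C(5,2)) = 26565/256 ≈ 103.76953.


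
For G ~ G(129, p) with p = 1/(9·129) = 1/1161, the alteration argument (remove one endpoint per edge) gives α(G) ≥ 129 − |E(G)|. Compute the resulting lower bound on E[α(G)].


E[|E(G)|] = C(129, 2)·p = 8256 · (1/1161) = 64/9.
E[α(G)] ≥ n − E[|E(G)|] = 129 − 64/9 = 1097/9.
Numerically: ≈ 121.889.
(This is only a lower bound; the true E[α(G)] may be larger.)

E[α(G)] ≥ 1097/9 ≈ 121.889.


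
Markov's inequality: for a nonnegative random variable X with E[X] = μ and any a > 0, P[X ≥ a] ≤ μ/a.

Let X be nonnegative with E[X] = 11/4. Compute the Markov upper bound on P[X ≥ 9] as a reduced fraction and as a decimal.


μ = E[X] = 11/4, a = 9.
Markov: P[X ≥ 9] ≤ μ/a = (11/4)/9 = 11/36.
Numerically: ≈ 0.30556.
(Since a = 9 > μ = 2.75000, the bound 11/36 is < 1 and informative.)

P[X ≥ 9] ≤ 11/36 ≈ 0.30556.


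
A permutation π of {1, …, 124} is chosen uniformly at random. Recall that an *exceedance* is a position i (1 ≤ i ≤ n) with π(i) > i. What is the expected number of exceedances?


Write X = Σ_{i=1}^{124} X_i, where X_i = 1_{π(i) > i}.
For each fixed i, π(i) is uniform over {1, …, 124} (marginal of a uniform permutation), so P[π(i) > i] = (n − i)/n. Summing: Σ_{i=1}^{124} (n − i)/n = (0 + 1 + … + 123)/124 = 124(124 − 1)/(2·124) = (124 − 1)/2.
Hence E[X] = Σ_{i=1}^{124} (124 − i)/124 = 123/2 ≈ 61.50000.

E[X] = 123/2 = 61.50000.


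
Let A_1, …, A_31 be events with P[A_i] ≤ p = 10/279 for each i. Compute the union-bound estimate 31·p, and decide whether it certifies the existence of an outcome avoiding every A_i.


Union bound: P[∪_{i=1}^{31} A_i] ≤ Σ_i P[A_i] ≤ 31·p = 31·(10/279) = 10/9.
Numerically: 10/9 ≈ 1.11111.
Is 10/9 < 1? NO.
Since the bound 10/9 is ≥ 1, the union bound is uninformative here; it does NOT by itself certify existence.

31·p = 10/9 ≈ 1.11111; existence NOT certified by the union bound.


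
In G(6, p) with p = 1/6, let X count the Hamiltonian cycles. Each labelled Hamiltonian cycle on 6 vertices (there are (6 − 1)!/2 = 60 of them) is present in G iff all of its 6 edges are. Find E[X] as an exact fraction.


K_6 has (6 − 1)!/2 = 60 labelled Hamiltonian cycles.
For each such Hamiltonian cycle H, let X_H = 1 if all 6 edges of H are present in G. Then P[X_H = 1] = p^{6} = (1/6)^{6} = 1/46656.
By linearity of expectation: E[X] = Σ_H E[X_H] = 60 · p^{6} = 60 · 1/46656 = 5/3888.
Numerically: E[X] ≈ 0.001286.

E[X] = 60 · (1/6)^{6} = 5/3888 ≈ 0.001286.


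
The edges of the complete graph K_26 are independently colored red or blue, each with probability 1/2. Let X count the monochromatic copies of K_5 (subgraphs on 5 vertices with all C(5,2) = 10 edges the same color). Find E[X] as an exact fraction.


Let X = Σ_S X_S over the C(26, 5) = 65780 subsets S of size 5, where X_S = 1 if the K_5 on S is monochromatic.
For a fixed S, the K_5 on S has C(5, 2) = 10 edges. P[all 10 edges red] = (1/2)^10, and likewise for blue, so P[monochromatic] = 2·(1/2)^10 = 2^{1 − 10} = 1/512.
By linearity: E[X] = C(26, 5) · 2^{1 − 10} = 65780 · 1/512 = 16445/128.
Numerically: E[X] ≈ 128.47656.

E[X] = C(26,5)·2^(1−C(5,2)) = 16445/128 ≈ 128.47656.


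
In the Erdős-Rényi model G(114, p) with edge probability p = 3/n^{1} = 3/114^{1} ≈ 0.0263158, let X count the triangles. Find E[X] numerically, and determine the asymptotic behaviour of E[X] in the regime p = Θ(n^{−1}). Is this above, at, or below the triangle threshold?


Number of potential triangles: C(114, 3) = 240464.
Each occurs with probability p³ ≈ (0.0263158)³ ≈ 1.82242309e-05.
By linearity: E[X] = C(114, 3)·p³ ≈ 240464 · 1.82242309e-05 ≈ 4.382271.
Here α = 1, so p = 3/n is exactly at the triangle threshold p ~ 1/n. Asymptotically E[X] → c³/6 = 3³/6 = 9/2 ≈ 4.500000, a bounded constant. In this regime the triangle count is asymptotically Poisson(c³/6).

E[X] ≈ 4.382271; in regime p = Θ(1/n^{1}) E[X] stays bounded (at the triangle threshold p ~ 1/n).


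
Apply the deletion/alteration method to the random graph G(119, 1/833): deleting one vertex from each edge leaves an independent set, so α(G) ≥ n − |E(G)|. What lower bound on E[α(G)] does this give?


E[|E(G)|] = C(119, 2)·p = 7021 · (1/833) = 59/7.
E[α(G)] ≥ n − E[|E(G)|] = 119 − 59/7 = 774/7.
Numerically: ≈ 110.571429.
(This is only a lower bound; the true E[α(G)] may be larger.)

E[α(G)] ≥ 774/7 ≈ 110.571429.


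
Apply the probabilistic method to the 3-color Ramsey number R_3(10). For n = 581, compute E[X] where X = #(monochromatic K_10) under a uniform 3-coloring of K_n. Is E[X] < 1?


E[X] = C(581, 10) · 3^{1 − 45} = 1117316416086113363120 · 3^{−44} = 1117316416086113363120/984770902183611232881.
As a reduced fraction: E[X] = 1117316416086113363120/984770902183611232881 ≈ 1.13460.
Is E[X] < 1? NO.
Since E[X] ≥ 1, the first-moment bound is inconclusive at n = 581; it does NOT by itself certify R_3(10) > 581.

E[X] = 1117316416086113363120/984770902183611232881 ≈ 1.13460; E[X] ≥ 1; first-moment method inconclusive here.


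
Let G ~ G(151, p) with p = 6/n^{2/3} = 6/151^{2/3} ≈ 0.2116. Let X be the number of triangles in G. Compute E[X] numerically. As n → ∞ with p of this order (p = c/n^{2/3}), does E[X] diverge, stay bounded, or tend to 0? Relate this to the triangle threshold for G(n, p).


Number of potential triangles: C(151, 3) = 562475.
Each occurs with probability p³ ≈ (0.2116)³ ≈ 9.473269e-03.
By linearity: E[X] = C(151, 3)·p³ ≈ 562475 · 9.473269e-03 ≈ 5328.4768.
Since α = 2/3 < 1, p = c/n^{2/3} ≫ 1/n is above the triangle threshold p ~ 1/n. Asymptotically E[X] ~ (c³/6)·n^{3(1−α)} = (6³/6)·n^{1} → ∞; triangles are abundant w.h.p.

E[X] ≈ 5328.4768; in regime p = Θ(1/n^{2/3}) E[X] diverges (above the triangle threshold p ~ 1/n).


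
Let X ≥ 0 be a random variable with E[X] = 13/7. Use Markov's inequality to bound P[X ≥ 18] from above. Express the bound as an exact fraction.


μ = E[X] = 13/7, a = 18.
Markov: P[X ≥ 18] ≤ μ/a = (13/7)/18 = 13/126.
Numerically: ≈ 0.1032.
(Since a = 18 > μ = 1.8571, the bound 13/126 is < 1 and informative.)

P[X ≥ 18] ≤ 13/126 ≈ 0.1032.


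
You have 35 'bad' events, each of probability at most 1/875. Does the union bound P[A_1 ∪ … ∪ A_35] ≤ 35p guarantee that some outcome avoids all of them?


Union bound: P[∪_{i=1}^{35} A_i] ≤ Σ_i P[A_i] ≤ 35·p = 35·(1/875) = 1/25.
Numerically: 1/25 ≈ 0.040.
Is 1/25 < 1? YES.
Since P[∪ A_i] ≤ 1/25 < 1, the complement has P[∩ A_i^c] ≥ 1 − 1/25 = 24/25 > 0, so some outcome avoids every A_i.

35·p = 1/25 ≈ 0.040; existence CERTIFIED by the union bound.


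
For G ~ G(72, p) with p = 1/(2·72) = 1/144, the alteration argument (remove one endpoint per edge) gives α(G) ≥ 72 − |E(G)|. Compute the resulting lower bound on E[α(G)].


E[|E(G)|] = C(72, 2)·p = 2556 · (1/144) = 71/4.
E[α(G)] ≥ n − E[|E(G)|] = 72 − 71/4 = 217/4.
Numerically: ≈ 54.250.
(This is only a lower bound; the true E[α(G)] may be larger.)

E[α(G)] ≥ 217/4 ≈ 54.250.


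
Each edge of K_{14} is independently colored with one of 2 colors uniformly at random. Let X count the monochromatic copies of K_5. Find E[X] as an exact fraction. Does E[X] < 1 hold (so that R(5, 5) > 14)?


E[X] = C(14, 5) · 2^{1 − 10} = 2002 · 2^{−9} = 2002/512.
As a reduced fraction: E[X] = 1001/256 ≈ 3.910.
Is E[X] < 1? NO.
Since E[X] ≥ 1, the first-moment bound is inconclusive at n = 14; it does NOT by itself certify R(5, 5) > 14.

E[X] = 1001/256 ≈ 3.910; E[X] ≥ 1; first-moment method inconclusive here.


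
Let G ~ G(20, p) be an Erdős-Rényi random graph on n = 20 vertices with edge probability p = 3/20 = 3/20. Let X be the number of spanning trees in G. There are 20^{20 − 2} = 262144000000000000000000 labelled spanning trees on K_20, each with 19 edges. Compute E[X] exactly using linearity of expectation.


K_20 has 20^{20 − 2} = 262144000000000000000000 labelled spanning trees.
For each such spanning tree H, let X_H = 1 if all 19 edges of H are present in G. Then P[X_H = 1] = p^{19} = (3/20)^{19} = 1162261467/5242880000000000000000000.
Summing the indicators: E[X] = Σ_H E[X_H] = 262144000000000000000000 · p^{19} = 262144000000000000000000 · 1162261467/5242880000000000000000000 = 1162261467/20.
Numerically: E[X] ≈ 5.811e+07.

E[X] = 262144000000000000000000 · (3/20)^{19} = 1162261467/20 ≈ 5.811e+07.


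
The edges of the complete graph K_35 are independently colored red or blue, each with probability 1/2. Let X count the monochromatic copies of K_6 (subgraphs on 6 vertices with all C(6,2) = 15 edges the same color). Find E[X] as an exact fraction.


Let X = Σ_S X_S over the C(35, 6) = 1623160 subsets S of size 6, where X_S = 1 if the K_6 on S is monochromatic.
For a fixed S, the K_6 on S has C(6, 2) = 15 edges. P[all 15 edges red] = (1/2)^15, and likewise for blue, so P[monochromatic] = 2·(1/2)^15 = 2^{1 − 15} = 1/16384.
By linearity: E[X] = C(35, 6) · 2^{1 − 15} = 1623160 · 1/16384 = 202895/2048.
Numerically: E[X] ≈ 99.0698.

E[X] = C(35,6)·2^(1−C(6,2)) = 202895/2048 ≈ 99.0698.


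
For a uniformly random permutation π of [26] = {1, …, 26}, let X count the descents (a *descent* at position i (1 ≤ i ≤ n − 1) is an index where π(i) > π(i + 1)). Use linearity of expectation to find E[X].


Write X = Σ X_I over i = 1, …, 25, with X_I the indicator of one descent.
There are 25 indicators.
For each fixed i, the pair (π(i), π(i+1)) is a uniformly random ordered pair of distinct values from {1, …, 26}; by symmetry P[π(i) > π(i+1)] = 1/2.
By linearity: E[X] = 25 · (1/2) = (26 − 1) · (1/2) = 25/2 ≈ 12.500.

E[X] = 25/2 = 12.500.


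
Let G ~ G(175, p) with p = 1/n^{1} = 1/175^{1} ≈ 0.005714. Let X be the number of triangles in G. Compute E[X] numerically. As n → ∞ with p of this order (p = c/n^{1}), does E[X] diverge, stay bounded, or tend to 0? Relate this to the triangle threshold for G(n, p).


Number of potential triangles: C(175, 3) = 877975.
Each occurs with probability p³ ≈ (0.005714)³ ≈ 1.865889e-07.
By linearity: E[X] = C(175, 3)·p³ ≈ 877975 · 1.865889e-07 ≈ 0.1638.
Here α = 1, so p = 1/n is exactly at the triangle threshold p ~ 1/n. Asymptotically E[X] → c³/6 = 1³/6 = 1/6 ≈ 0.1667, a bounded constant. In this regime the triangle count is asymptotically Poisson(c³/6).

E[X] ≈ 0.1638; in regime p = Θ(1/n^{1}) E[X] stays bounded (at the triangle threshold p ~ 1/n).


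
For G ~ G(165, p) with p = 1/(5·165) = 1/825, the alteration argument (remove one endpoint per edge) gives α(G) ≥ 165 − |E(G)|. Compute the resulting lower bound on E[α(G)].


E[|E(G)|] = C(165, 2)·p = 13530 · (1/825) = 82/5.
E[α(G)] ≥ n − E[|E(G)|] = 165 − 82/5 = 743/5.
Numerically: ≈ 148.60000.
(This is only a lower bound; the true E[α(G)] may be larger.)

E[α(G)] ≥ 743/5 ≈ 148.60000.


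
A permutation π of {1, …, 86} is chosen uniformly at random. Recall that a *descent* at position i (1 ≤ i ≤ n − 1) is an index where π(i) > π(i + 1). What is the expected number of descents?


Write X = Σ X_I over i = 1, …, 85, with X_I the indicator of one descent.
There are 85 indicators.
For each fixed i, the pair (π(i), π(i+1)) is a uniformly random ordered pair of distinct values from {1, …, 86}; by symmetry P[π(i) > π(i+1)] = 1/2.
By linearity: E[X] = 85 · (1/2) = (86 − 1) · (1/2) = 85/2 ≈ 42.50000.

E[X] = 85/2 = 42.50000.


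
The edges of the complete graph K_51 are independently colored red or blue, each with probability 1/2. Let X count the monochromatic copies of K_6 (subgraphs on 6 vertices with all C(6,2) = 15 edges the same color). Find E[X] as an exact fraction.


Let X = Σ_S X_S over the C(51, 6) = 18009460 subsets S of size 6, where X_S = 1 if the K_6 on S is monochromatic.
For a fixed S, the K_6 on S has C(6, 2) = 15 edges. P[all 15 edges red] = (1/2)^15, and likewise for blue, so P[monochromatic] = 2·(1/2)^15 = 2^{1 − 15} = 1/16384.
Summing: E[X] = C(51, 6) · 2^{1 − 15} = 18009460 · 1/16384 = 4502365/4096.
Numerically: E[X] ≈ 1099.2102.

E[X] = C(51,6)·2^(1−C(6,2)) = 4502365/4096 ≈ 1099.2102.


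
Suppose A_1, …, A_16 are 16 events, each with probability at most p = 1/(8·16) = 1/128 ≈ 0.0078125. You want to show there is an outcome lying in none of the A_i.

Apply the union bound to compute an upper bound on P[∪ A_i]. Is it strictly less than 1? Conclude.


Union bound: P[∪_{i=1}^{16} A_i] ≤ Σ_i P[A_i] ≤ 16·p = 16·(1/128) = 1/8.
Numerically: 1/8 ≈ 0.1250000.
Is 1/8 < 1? YES.
Since P[∪ A_i] ≤ 1/8 < 1, the complement has P[∩ A_i^c] ≥ 1 − 1/8 = 7/8 > 0, so some outcome avoids every A_i.

16·p = 1/8 ≈ 0.1250000; existence CERTIFIED by the union bound.


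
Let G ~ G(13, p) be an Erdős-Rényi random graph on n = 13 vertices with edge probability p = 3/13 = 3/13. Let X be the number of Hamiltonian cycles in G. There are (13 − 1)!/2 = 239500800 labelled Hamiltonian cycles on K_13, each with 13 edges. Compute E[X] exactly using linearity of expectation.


K_13 has (13 − 1)!/2 = 239500800 labelled Hamiltonian cycles.
For each such Hamiltonian cycle H, let X_H = 1 if all 13 edges of H are present in G. Then P[X_H = 1] = p^{13} = (3/13)^{13} = 1594323/302875106592253.
Summing the indicators: E[X] = Σ_H E[X_H] = 239500800 · p^{13} = 239500800 · 1594323/302875106592253 = 381841633958400/302875106592253.
Numerically: E[X] ≈ 1.261.

E[X] = 239500800 · (3/13)^{13} = 381841633958400/302875106592253 ≈ 1.261.


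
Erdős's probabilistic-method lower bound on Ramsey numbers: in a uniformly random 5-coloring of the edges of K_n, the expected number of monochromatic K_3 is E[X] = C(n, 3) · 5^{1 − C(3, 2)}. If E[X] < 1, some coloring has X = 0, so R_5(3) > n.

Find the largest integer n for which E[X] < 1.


We need C(n, 3) · 5^{1 − 3} < 1, i.e. C(n, 3) < 5^{3 − 1} = 25.
Check values of n near the boundary:
  n = 3: C(3, 3) = 1; 1 < 25? YES
  n = 4: C(4, 3) = 4; 4 < 25? YES
  n = 5: C(5, 3) = 10; 10 < 25? YES
  n = 6: C(6, 3) = 20; 20 < 25? YES
  n = 7: C(7, 3) = 35; 35 < 25? NO
  n = 8: C(8, 3) = 56; 56 < 25? NO
The largest n with C(n, 3) < 25 is n = 6 (where E[X] = 4/5 ≈ 0.80000). Hence R_5(3) > 6, i.e. R_5(3) ≥ 7.

Largest n = 6; hence R_5(3) > 6.


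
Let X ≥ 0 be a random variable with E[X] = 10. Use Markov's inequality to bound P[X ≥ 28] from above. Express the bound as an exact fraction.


μ = E[X] = 10, a = 28.
Markov: P[X ≥ 28] ≤ μ/a = (10)/28 = 5/14.
Numerically: ≈ 0.357143.
(Since a = 28 > μ = 10.000000, the bound 5/14 is < 1 and informative.)

P[X ≥ 28] ≤ 5/14 ≈ 0.357143.


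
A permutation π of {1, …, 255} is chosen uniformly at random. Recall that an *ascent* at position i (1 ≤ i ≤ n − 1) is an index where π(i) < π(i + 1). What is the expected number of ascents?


Write X = Σ X_I over i = 1, …, 254, with X_I the indicator of one ascent.
There are 254 indicators.
For each fixed i, the pair (π(i), π(i+1)) is a uniformly random ordered pair of distinct values from {1, …, 255}; by symmetry P[π(i) < π(i+1)] = 1/2.
By linearity: E[X] = 254 · (1/2) = (255 − 1) · (1/2) = 127 ≈ 127.000.

E[X] = 127 = 127.000.


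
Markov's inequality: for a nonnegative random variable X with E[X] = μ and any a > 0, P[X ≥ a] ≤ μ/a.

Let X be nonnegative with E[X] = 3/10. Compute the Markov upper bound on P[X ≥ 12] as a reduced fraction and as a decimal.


μ = E[X] = 3/10, a = 12.
Markov: P[X ≥ 12] ≤ μ/a = (3/10)/12 = 1/40.
Numerically: ≈ 0.025000.
(Since a = 12 > μ = 0.300000, the bound 1/40 is < 1 and informative.)

P[X ≥ 12] ≤ 1/40 ≈ 0.025000.


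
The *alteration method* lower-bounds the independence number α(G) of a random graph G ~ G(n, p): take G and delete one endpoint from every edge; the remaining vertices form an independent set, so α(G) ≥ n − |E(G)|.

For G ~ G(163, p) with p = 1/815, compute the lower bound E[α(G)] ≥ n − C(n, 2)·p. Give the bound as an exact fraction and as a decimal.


E[|E(G)|] = C(163, 2)·p = 13203 · (1/815) = 81/5.
E[α(G)] ≥ n − E[|E(G)|] = 163 − 81/5 = 734/5.
Numerically: ≈ 146.800.
(This is only a lower bound; the true E[α(G)] may be larger.)

E[α(G)] ≥ 734/5 ≈ 146.800.


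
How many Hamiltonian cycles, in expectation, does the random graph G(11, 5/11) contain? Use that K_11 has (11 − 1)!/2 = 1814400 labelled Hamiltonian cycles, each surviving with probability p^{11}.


K_11 has (11 − 1)!/2 = 1814400 labelled Hamiltonian cycles.
For each such Hamiltonian cycle H, let X_H = 1 if all 11 edges of H are present in G. Then P[X_H = 1] = p^{11} = (5/11)^{11} = 48828125/285311670611.
By linearity of expectation: E[X] = Σ_H E[X_H] = 1814400 · p^{11} = 1814400 · 48828125/285311670611 = 88593750000000/285311670611.
Numerically: E[X] ≈ 311.

E[X] = 1814400 · (5/11)^{11} = 88593750000000/285311670611 ≈ 311.


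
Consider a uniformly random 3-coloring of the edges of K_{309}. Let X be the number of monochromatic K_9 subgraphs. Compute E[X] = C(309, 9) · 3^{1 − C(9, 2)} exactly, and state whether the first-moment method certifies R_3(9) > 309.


E[X] = C(309, 9) · 3^{1 − 36} = 62920976643980686 · 3^{−35} = 62920976643980686/50031545098999707.
As a reduced fraction: E[X] = 62920976643980686/50031545098999707 ≈ 1.2576261.
Is E[X] < 1? NO.
Since E[X] ≥ 1, the first-moment bound is inconclusive at n = 309; it does NOT by itself certify R_3(9) > 309.

E[X] = 62920976643980686/50031545098999707 ≈ 1.2576261; E[X] ≥ 1; first-moment method inconclusive here.


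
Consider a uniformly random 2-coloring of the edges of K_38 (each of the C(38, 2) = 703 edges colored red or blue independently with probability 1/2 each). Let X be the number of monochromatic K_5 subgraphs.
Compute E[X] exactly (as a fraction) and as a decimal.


Let X = Σ_S X_S over the C(38, 5) = 501942 subsets S of size 5, where X_S = 1 if the K_5 on S is monochromatic.
For a fixed S, the K_5 on S has C(5, 2) = 10 edges. P[all 10 edges red] = (1/2)^10, and likewise for blue, so P[monochromatic] = 2·(1/2)^10 = 2^{1 − 10} = 1/512.
By linearity of expectation: E[X] = C(38, 5) · 2^{1 − 10} = 501942 · 1/512 = 250971/256.
Numerically: E[X] ≈ 980.355.

E[X] = C(38,5)·2^(1−C(5,2)) = 250971/256 ≈ 980.355.


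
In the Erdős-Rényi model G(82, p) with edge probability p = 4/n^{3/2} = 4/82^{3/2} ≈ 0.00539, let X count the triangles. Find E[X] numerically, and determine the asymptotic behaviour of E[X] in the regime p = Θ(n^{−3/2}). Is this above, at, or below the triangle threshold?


Number of potential triangles: C(82, 3) = 88560.
Each occurs with probability p³ ≈ (0.00539)³ ≈ 1.56321e-07.
By linearity: E[X] = C(82, 3)·p³ ≈ 88560 · 1.56321e-07 ≈ 0.014.
Since α = 3/2 > 1, p = c/n^{3/2} = o(1/n) is below the triangle threshold p ~ 1/n. Asymptotically E[X] ~ (c³/6)·n^{3(1−α)} = (4³/6)·n^{-1.5} → 0, so by Markov's inequality G has no triangles w.h.p.

E[X] ≈ 0.014; in regime p = Θ(1/n^{3/2}) E[X] tends to 0 (below the triangle threshold p ~ 1/n).


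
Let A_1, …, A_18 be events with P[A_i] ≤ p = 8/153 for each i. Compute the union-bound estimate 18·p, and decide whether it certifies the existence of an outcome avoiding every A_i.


Union bound: P[∪_{i=1}^{18} A_i] ≤ Σ_i P[A_i] ≤ 18·p = 18·(8/153) = 16/17.
Numerically: 16/17 ≈ 0.941176.
Is 16/17 < 1? YES.
Since P[∪ A_i] ≤ 16/17 < 1, the complement has P[∩ A_i^c] ≥ 1 − 16/17 = 1/17 > 0, so some outcome avoids every A_i.

18·p = 16/17 ≈ 0.941176; existence CERTIFIED by the union bound.


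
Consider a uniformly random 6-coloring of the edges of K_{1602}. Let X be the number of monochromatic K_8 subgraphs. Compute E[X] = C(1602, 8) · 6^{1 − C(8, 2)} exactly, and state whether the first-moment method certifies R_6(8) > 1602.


E[X] = C(1602, 8) · 6^{1 − 28} = 1057248389245018627800 · 6^{−27} = 1057248389245018627800/1023490369077469249536.
As a reduced fraction: E[X] = 14684005406180814275/14215144014964850688 ≈ 1.032983.
Is E[X] < 1? NO.
Since E[X] ≥ 1, the first-moment bound is inconclusive at n = 1602; it does NOT by itself certify R_6(8) > 1602.

E[X] = 14684005406180814275/14215144014964850688 ≈ 1.032983; E[X] ≥ 1; first-moment method inconclusive here.


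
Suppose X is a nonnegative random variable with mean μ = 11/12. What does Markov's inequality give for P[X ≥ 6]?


μ = E[X] = 11/12, a = 6.
Markov: P[X ≥ 6] ≤ μ/a = (11/12)/6 = 11/72.
Numerically: ≈ 0.1528.
(Since a = 6 > μ = 0.9167, the bound 11/72 is < 1 and informative.)

P[X ≥ 6] ≤ 11/72 ≈ 0.1528.


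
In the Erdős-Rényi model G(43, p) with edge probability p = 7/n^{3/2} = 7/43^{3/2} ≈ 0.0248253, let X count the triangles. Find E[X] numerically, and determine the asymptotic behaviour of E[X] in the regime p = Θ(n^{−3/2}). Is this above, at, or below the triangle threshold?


Number of potential triangles: C(43, 3) = 12341.
Each occurs with probability p³ ≈ (0.0248253)³ ≈ 1.52998111e-05.
By linearity: E[X] = C(43, 3)·p³ ≈ 12341 · 1.52998111e-05 ≈ 0.188815.
Since α = 3/2 > 1, p = c/n^{3/2} = o(1/n) is below the triangle threshold p ~ 1/n. Asymptotically E[X] ~ (c³/6)·n^{3(1−α)} = (7³/6)·n^{-1.5} → 0, so by Markov's inequality G has no triangles w.h.p.

E[X] ≈ 0.188815; in regime p = Θ(1/n^{3/2}) E[X] tends to 0 (below the triangle threshold p ~ 1/n).


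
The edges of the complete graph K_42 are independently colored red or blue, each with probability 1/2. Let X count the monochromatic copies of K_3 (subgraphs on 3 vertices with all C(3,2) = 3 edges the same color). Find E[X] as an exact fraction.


Let X = Σ_S X_S over the C(42, 3) = 11480 subsets S of size 3, where X_S = 1 if the K_3 on S is monochromatic.
For a fixed S, the K_3 on S has C(3, 2) = 3 edges. P[all 3 edges red] = (1/2)^3, and likewise for blue, so P[monochromatic] = 2·(1/2)^3 = 2^{1 − 3} = 1/4.
Summing: E[X] = C(42, 3) · 2^{1 − 3} = 11480 · 1/4 = 2870.
Numerically: E[X] ≈ 2870.000.

E[X] = C(42,3)·2^(1−C(3,2)) = 2870 ≈ 2870.000.


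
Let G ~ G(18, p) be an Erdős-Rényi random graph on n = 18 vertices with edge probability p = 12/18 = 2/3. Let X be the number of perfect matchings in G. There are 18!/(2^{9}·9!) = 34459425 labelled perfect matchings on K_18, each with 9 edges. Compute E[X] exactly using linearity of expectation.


K_18 has 18!/(2^{9}·9!) = 34459425 labelled perfect matchings.
For each such perfect matching H, let X_H = 1 if all 9 edges of H are present in G. Then P[X_H = 1] = p^{9} = (2/3)^{9} = 512/19683.
By linearity of expectation: E[X] = Σ_H E[X_H] = 34459425 · p^{9} = 34459425 · 512/19683 = 217817600/243.
Numerically: E[X] ≈ 8.9637e+05.

E[X] = 34459425 · (2/3)^{9} = 217817600/243 ≈ 8.9637e+05.


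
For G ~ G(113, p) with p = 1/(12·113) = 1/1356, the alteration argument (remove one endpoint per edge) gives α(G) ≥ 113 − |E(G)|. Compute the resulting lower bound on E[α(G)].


E[|E(G)|] = C(113, 2)·p = 6328 · (1/1356) = 14/3.
E[α(G)] ≥ n − E[|E(G)|] = 113 − 14/3 = 325/3.
Numerically: ≈ 108.3333.
(This is only a lower bound; the true E[α(G)] may be larger.)

E[α(G)] ≥ 325/3 ≈ 108.3333.


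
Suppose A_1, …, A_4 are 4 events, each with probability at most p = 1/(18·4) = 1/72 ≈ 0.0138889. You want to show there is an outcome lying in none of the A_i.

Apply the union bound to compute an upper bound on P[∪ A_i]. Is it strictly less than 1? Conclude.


Union bound: P[∪_{i=1}^{4} A_i] ≤ Σ_i P[A_i] ≤ 4·p = 4·(1/72) = 1/18.
Numerically: 1/18 ≈ 0.0555556.
Is 1/18 < 1? YES.
Since P[∪ A_i] ≤ 1/18 < 1, the complement has P[∩ A_i^c] ≥ 1 − 1/18 = 17/18 > 0, so some outcome avoids every A_i.

4·p = 1/18 ≈ 0.0555556; existence CERTIFIED by the union bound.


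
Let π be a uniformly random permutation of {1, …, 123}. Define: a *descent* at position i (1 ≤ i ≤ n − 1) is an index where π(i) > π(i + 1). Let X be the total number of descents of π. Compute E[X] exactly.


Write X = Σ X_I over i = 1, …, 122, with X_I the indicator of one descent.
There are 122 indicators.
For each fixed i, the pair (π(i), π(i+1)) is a uniformly random ordered pair of distinct values from {1, …, 123}; by symmetry P[π(i) > π(i+1)] = 1/2.
By linearity: E[X] = 122 · (1/2) = (123 − 1) · (1/2) = 61 ≈ 61.000000.

E[X] = 61 = 61.000000.


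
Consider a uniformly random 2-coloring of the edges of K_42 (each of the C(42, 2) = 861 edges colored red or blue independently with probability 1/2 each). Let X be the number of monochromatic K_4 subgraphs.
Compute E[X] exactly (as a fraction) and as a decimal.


Let X = Σ_S X_S over the C(42, 4) = 111930 subsets S of size 4, where X_S = 1 if the K_4 on S is monochromatic.
For a fixed S, the K_4 on S has C(4, 2) = 6 edges. P[all 6 edges red] = (1/2)^6, and likewise for blue, so P[monochromatic] = 2·(1/2)^6 = 2^{1 − 6} = 1/32.
By linearity: E[X] = C(42, 4) · 2^{1 − 6} = 111930 · 1/32 = 55965/16.
Numerically: E[X] ≈ 3497.812500.

E[X] = C(42,4)·2^(1−C(4,2)) = 55965/16 ≈ 3497.812500.
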